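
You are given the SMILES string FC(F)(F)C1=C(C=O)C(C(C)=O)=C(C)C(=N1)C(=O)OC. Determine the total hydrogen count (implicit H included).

10

Walk through each heavy atom and fill implicit hydrogens from standard valence (C 4, N 3, O 2, S 2, halogen 1):
  atom 1: F (halogen, monovalent) → 0 H
  atom 2: C, bond orders sum to 4 (valence 4) → 0 H
  atom 3: F (halogen, monovalent) → 0 H
  atom 4: F (halogen, monovalent) → 0 H
  atom 5: C, bond orders sum to 4 (valence 4) → 0 H
  atom 6: C, bond orders sum to 4 (valence 4) → 0 H
  atom 7: C, bond orders sum to 3 (valence 4) → 1 H
  atom 8: O, bond orders sum to 2 (valence 2) → 0 H
  atom 9: C, bond orders sum to 4 (valence 4) → 0 H
  atom 10: C, bond orders sum to 4 (valence 4) → 0 H
  atom 11: C, bond orders sum to 1 (valence 4) → 3 H
  atom 12: O, bond orders sum to 2 (valence 2) → 0 H
  atom 13: C, bond orders sum to 4 (valence 4) → 0 H
  atom 14: C, bond orders sum to 1 (valence 4) → 3 H
  atom 15: C, bond orders sum to 4 (valence 4) → 0 H
  atom 16: N, bond orders sum to 3 (valence 3) → 0 H
  atom 17: C, bond orders sum to 4 (valence 4) → 0 H
  atom 18: O, bond orders sum to 2 (valence 2) → 0 H
  atom 19: O, bond orders sum to 2 (valence 2) → 0 H
  atom 20: C, bond orders sum to 1 (valence 4) → 3 H
Total hydrogens: 10.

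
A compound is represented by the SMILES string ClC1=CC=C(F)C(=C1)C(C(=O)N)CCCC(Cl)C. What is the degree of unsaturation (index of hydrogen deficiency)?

5

Degree of unsaturation = (number of rings) + (number of π bonds).
Ring closures in the SMILES: 1.
π bonds: 4 double bonds (each 1 DoU) → 4 DoU from unsaturation.
Total DoU = 1 + 4 = 5.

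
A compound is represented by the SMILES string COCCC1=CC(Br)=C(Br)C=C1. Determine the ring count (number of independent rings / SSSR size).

In SMILES, each pair of matching ring-closure digits denotes one ring-closing bond; the number of such bonds equals the number of independent rings.
Ring-closure bonds here: 1.

1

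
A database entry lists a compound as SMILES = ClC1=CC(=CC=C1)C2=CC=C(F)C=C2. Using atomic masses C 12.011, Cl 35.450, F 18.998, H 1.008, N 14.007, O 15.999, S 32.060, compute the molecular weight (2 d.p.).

First, the molecular formula is C12H8ClF (counting implicit H from valence).
  C: 12 × 12.011 = 144.132
  Cl: 1 × 35.450 = 35.450
  F: 1 × 18.998 = 18.998
  H: 8 × 1.008 = 8.064
Sum: 12×12.011 + 1×35.450 + 1×18.998 + 8×1.008 = 206.644 → 206.64 g/mol.

206.64 g/mol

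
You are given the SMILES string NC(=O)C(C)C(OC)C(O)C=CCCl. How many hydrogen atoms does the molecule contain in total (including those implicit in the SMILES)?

16

Walk through each heavy atom and fill implicit hydrogens from standard valence (C 4, N 3, O 2, S 2, halogen 1):
  atom 1: N, bond orders sum to 1 (valence 3) → 2 H
  atom 2: C, bond orders sum to 4 (valence 4) → 0 H
  atom 3: O, bond orders sum to 2 (valence 2) → 0 H
  atom 4: C, bond orders sum to 3 (valence 4) → 1 H
  atom 5: C, bond orders sum to 1 (valence 4) → 3 H
  atom 6: C, bond orders sum to 3 (valence 4) → 1 H
  atom 7: O, bond orders sum to 2 (valence 2) → 0 H
  atom 8: C, bond orders sum to 1 (valence 4) → 3 H
  atom 9: C, bond orders sum to 3 (valence 4) → 1 H
  atom 10: O, bond orders sum to 1 (valence 2) → 1 H
  atom 11: C, bond orders sum to 3 (valence 4) → 1 H
  atom 12: C, bond orders sum to 3 (valence 4) → 1 H
  atom 13: C, bond orders sum to 2 (valence 4) → 2 H
  atom 14: Cl (halogen, monovalent) → 0 H
Total hydrogens: 16.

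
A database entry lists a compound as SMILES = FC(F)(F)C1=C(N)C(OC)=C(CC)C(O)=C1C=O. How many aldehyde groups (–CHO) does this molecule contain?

The aldehyde motif appears at heavy-atom position 17 in the SMILES.
Other groups present: 1 ether, 1 hydroxyl, 1 primary amine.
Aldehyde count: 1.

1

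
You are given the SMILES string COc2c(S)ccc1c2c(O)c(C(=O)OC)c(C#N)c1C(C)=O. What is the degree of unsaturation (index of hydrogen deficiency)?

Molecular formula: C16H13NO5S.
DoU = (2C + 2 + N − H − X) / 2, where X is the halogen count and O/S are ignored.
    = (2·16 + 2 + 1 − 13 − 0) / 2 = 22 / 2 = 11.

11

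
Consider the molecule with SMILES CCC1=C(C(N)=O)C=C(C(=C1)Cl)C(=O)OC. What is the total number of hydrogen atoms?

Walk through each heavy atom and fill implicit hydrogens from standard valence (C 4, N 3, O 2, S 2, halogen 1):
  atom 1: C, bond orders sum to 1 (valence 4) → 3 H
  atom 2: C, bond orders sum to 2 (valence 4) → 2 H
  atom 3: C, bond orders sum to 4 (valence 4) → 0 H
  atom 4: C, bond orders sum to 4 (valence 4) → 0 H
  atom 5: C, bond orders sum to 4 (valence 4) → 0 H
  atom 6: N, bond orders sum to 1 (valence 3) → 2 H
  atom 7: O, bond orders sum to 2 (valence 2) → 0 H
  atom 8: C, bond orders sum to 3 (valence 4) → 1 H
  atom 9: C, bond orders sum to 4 (valence 4) → 0 H
  atom 10: C, bond orders sum to 4 (valence 4) → 0 H
  atom 11: C, bond orders sum to 3 (valence 4) → 1 H
  atom 12: Cl (halogen, monovalent) → 0 H
  atom 13: C, bond orders sum to 4 (valence 4) → 0 H
  atom 14: O, bond orders sum to 2 (valence 2) → 0 H
  atom 15: O, bond orders sum to 2 (valence 2) → 0 H
  atom 16: C, bond orders sum to 1 (valence 4) → 3 H
Total hydrogens: 12.

12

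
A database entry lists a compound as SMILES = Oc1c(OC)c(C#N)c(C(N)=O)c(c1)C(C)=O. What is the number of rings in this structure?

1

In SMILES, each pair of matching ring-closure digits denotes one ring-closing bond; the number of such bonds equals the number of independent rings.
Ring-closure bonds here: 1.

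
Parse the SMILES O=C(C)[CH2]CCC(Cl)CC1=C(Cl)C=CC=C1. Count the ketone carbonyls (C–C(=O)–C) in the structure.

The ketone motif appears at heavy-atom position 2 in the SMILES.
Ketone count: 1.

1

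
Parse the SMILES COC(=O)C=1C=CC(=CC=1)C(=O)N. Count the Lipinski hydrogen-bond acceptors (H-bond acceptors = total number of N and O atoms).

N atoms: 1; O atoms: 3.
Lipinski HBA = 1 + 3 = 4.

4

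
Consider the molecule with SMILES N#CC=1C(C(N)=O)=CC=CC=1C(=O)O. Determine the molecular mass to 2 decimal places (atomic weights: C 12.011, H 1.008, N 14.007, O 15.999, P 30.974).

190.16 g/mol

First, the molecular formula is C9H6N2O3 (counting implicit H from valence).
  C: 9 × 12.011 = 108.099
  H: 6 × 1.008 = 6.048
  N: 2 × 14.007 = 28.014
  O: 3 × 15.999 = 47.997
Sum: 9×12.011 + 6×1.008 + 2×14.007 + 3×15.999 = 190.158 → 190.16 g/mol.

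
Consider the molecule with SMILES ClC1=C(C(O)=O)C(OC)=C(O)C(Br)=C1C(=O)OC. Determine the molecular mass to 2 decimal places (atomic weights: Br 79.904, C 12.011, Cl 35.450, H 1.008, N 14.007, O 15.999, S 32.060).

First, the molecular formula is C10H8BrClO6 (counting implicit H from valence).
  Br: 1 × 79.904 = 79.904
  C: 10 × 12.011 = 120.110
  Cl: 1 × 35.450 = 35.450
  H: 8 × 1.008 = 8.064
  O: 6 × 15.999 = 95.994
Sum: 1×79.904 + 10×12.011 + 1×35.450 + 8×1.008 + 6×15.999 = 339.522 → 339.52 g/mol.

339.52 g/mol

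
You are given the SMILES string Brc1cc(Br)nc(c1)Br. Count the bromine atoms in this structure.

3

Scan the SMILES for Br atoms (remember two-letter symbols like Cl and Br are single atoms).
Bromine count: 3.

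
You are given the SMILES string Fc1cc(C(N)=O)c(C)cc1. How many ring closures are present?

In SMILES, each pair of matching ring-closure digits denotes one ring-closing bond; the number of such bonds equals the number of independent rings.
Ring-closure bonds here: 1.

1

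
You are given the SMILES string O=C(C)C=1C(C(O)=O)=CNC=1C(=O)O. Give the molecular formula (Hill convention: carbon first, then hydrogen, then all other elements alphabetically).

Walk through each heavy atom and fill implicit hydrogens from standard valence (C 4, N 3, O 2, S 2, halogen 1):
  atom 1: O, bond orders sum to 2 (valence 2) → 0 H
  atom 2: C, bond orders sum to 4 (valence 4) → 0 H
  atom 3: C, bond orders sum to 1 (valence 4) → 3 H
  atom 4: C, bond orders sum to 4 (valence 4) → 0 H
  atom 5: C, bond orders sum to 4 (valence 4) → 0 H
  atom 6: C, bond orders sum to 4 (valence 4) → 0 H
  atom 7: O, bond orders sum to 1 (valence 2) → 1 H
  atom 8: O, bond orders sum to 2 (valence 2) → 0 H
  atom 9: C, bond orders sum to 3 (valence 4) → 1 H
  atom 10: N, bond orders sum to 2 (valence 3) → 1 H
  atom 11: C, bond orders sum to 4 (valence 4) → 0 H
  atom 12: C, bond orders sum to 4 (valence 4) → 0 H
  atom 13: O, bond orders sum to 2 (valence 2) → 0 H
  atom 14: O, bond orders sum to 1 (valence 2) → 1 H
Totals → C:8, H:7, N:1, O:5.

C8H7NO5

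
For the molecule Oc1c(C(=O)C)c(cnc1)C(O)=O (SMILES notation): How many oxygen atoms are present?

4

Scan the SMILES for O atoms (remember two-letter symbols like Cl and Br are single atoms).
Oxygen count: 4.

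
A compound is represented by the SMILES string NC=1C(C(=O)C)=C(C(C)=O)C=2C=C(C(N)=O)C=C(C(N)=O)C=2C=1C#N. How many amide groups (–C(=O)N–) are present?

2

The amide motif appears at heavy-atom positions 14, 19 in the SMILES.
Other groups present: 2 ketone, 1 nitrile, 1 primary amine.
Amide count: 2.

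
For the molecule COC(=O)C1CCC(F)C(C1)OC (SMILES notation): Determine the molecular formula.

Walk through each heavy atom and fill implicit hydrogens from standard valence (C 4, N 3, O 2, S 2, halogen 1):
  atom 1: C, bond orders sum to 1 (valence 4) → 3 H
  atom 2: O, bond orders sum to 2 (valence 2) → 0 H
  atom 3: C, bond orders sum to 4 (valence 4) → 0 H
  atom 4: O, bond orders sum to 2 (valence 2) → 0 H
  atom 5: C, bond orders sum to 3 (valence 4) → 1 H
  atom 6: C, bond orders sum to 2 (valence 4) → 2 H
  atom 7: C, bond orders sum to 2 (valence 4) → 2 H
  atom 8: C, bond orders sum to 3 (valence 4) → 1 H
  atom 9: F (halogen, monovalent) → 0 H
  atom 10: C, bond orders sum to 3 (valence 4) → 1 H
  atom 11: C, bond orders sum to 2 (valence 4) → 2 H
  atom 12: O, bond orders sum to 2 (valence 2) → 0 H
  atom 13: C, bond orders sum to 1 (valence 4) → 3 H
Totals → C:9, H:15, F:1, O:3.

C9H15FO3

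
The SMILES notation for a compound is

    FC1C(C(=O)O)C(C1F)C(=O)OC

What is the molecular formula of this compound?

Walk through each heavy atom and fill implicit hydrogens from standard valence (C 4, N 3, O 2, S 2, halogen 1):
  atom 1: F (halogen, monovalent) → 0 H
  atom 2: C, bond orders sum to 3 (valence 4) → 1 H
  atom 3: C, bond orders sum to 3 (valence 4) → 1 H
  atom 4: C, bond orders sum to 4 (valence 4) → 0 H
  atom 5: O, bond orders sum to 2 (valence 2) → 0 H
  atom 6: O, bond orders sum to 1 (valence 2) → 1 H
  atom 7: C, bond orders sum to 3 (valence 4) → 1 H
  atom 8: C, bond orders sum to 3 (valence 4) → 1 H
  atom 9: F (halogen, monovalent) → 0 H
  atom 10: C, bond orders sum to 4 (valence 4) → 0 H
  atom 11: O, bond orders sum to 2 (valence 2) → 0 H
  atom 12: O, bond orders sum to 2 (valence 2) → 0 H
  atom 13: C, bond orders sum to 1 (valence 4) → 3 H
Totals → C:7, H:8, F:2, O:4.

C7H8F2O4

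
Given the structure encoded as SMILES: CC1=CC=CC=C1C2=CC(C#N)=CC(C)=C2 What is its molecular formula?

C15H13N

Walk through each heavy atom and fill implicit hydrogens from standard valence (C 4, N 3, O 2, S 2, halogen 1):
  atom 1: C, bond orders sum to 1 (valence 4) → 3 H
  atom 2: C, bond orders sum to 4 (valence 4) → 0 H
  atom 3: C, bond orders sum to 3 (valence 4) → 1 H
  atom 4: C, bond orders sum to 3 (valence 4) → 1 H
  atom 5: C, bond orders sum to 3 (valence 4) → 1 H
  atom 6: C, bond orders sum to 3 (valence 4) → 1 H
  atom 7: C, bond orders sum to 4 (valence 4) → 0 H
  atom 8: C, bond orders sum to 4 (valence 4) → 0 H
  atom 9: C, bond orders sum to 3 (valence 4) → 1 H
  atom 10: C, bond orders sum to 4 (valence 4) → 0 H
  atom 11: C, bond orders sum to 4 (valence 4) → 0 H
  atom 12: N, bond orders sum to 3 (valence 3) → 0 H
  atom 13: C, bond orders sum to 3 (valence 4) → 1 H
  atom 14: C, bond orders sum to 4 (valence 4) → 0 H
  atom 15: C, bond orders sum to 1 (valence 4) → 3 H
  atom 16: C, bond orders sum to 3 (valence 4) → 1 H
Totals → C:15, H:13, N:1.
In Hill order: C15H13N.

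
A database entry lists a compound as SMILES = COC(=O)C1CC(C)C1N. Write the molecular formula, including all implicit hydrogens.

C7H13NO2

Walk through each heavy atom and fill implicit hydrogens from standard valence (C 4, N 3, O 2, S 2, halogen 1):
  atom 1: C, bond orders sum to 1 (valence 4) → 3 H
  atom 2: O, bond orders sum to 2 (valence 2) → 0 H
  atom 3: C, bond orders sum to 4 (valence 4) → 0 H
  atom 4: O, bond orders sum to 2 (valence 2) → 0 H
  atom 5: C, bond orders sum to 3 (valence 4) → 1 H
  atom 6: C, bond orders sum to 2 (valence 4) → 2 H
  atom 7: C, bond orders sum to 3 (valence 4) → 1 H
  atom 8: C, bond orders sum to 1 (valence 4) → 3 H
  atom 9: C, bond orders sum to 3 (valence 4) → 1 H
  atom 10: N, bond orders sum to 1 (valence 3) → 2 H
Totals → C:7, H:13, N:1, O:2.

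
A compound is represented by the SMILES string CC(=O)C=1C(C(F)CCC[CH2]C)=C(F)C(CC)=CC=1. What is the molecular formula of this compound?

C16H22F2O

Walk through each heavy atom and fill implicit hydrogens from standard valence (C 4, N 3, O 2, S 2, halogen 1):
  atom 1: C, bond orders sum to 1 (valence 4) → 3 H
  atom 2: C, bond orders sum to 4 (valence 4) → 0 H
  atom 3: O, bond orders sum to 2 (valence 2) → 0 H
  atom 4: C, bond orders sum to 4 (valence 4) → 0 H
  atom 5: C, bond orders sum to 4 (valence 4) → 0 H
  atom 6: C, bond orders sum to 3 (valence 4) → 1 H
  atom 7: F (halogen, monovalent) → 0 H
  atom 8: C, bond orders sum to 2 (valence 4) → 2 H
  atom 9: C, bond orders sum to 2 (valence 4) → 2 H
  atom 10: C, bond orders sum to 2 (valence 4) → 2 H
  atom 11: C with explicit H count 2
  atom 12: C, bond orders sum to 1 (valence 4) → 3 H
  atom 13: C, bond orders sum to 4 (valence 4) → 0 H
  atom 14: F (halogen, monovalent) → 0 H
  atom 15: C, bond orders sum to 4 (valence 4) → 0 H
  atom 16: C, bond orders sum to 2 (valence 4) → 2 H
  atom 17: C, bond orders sum to 1 (valence 4) → 3 H
  atom 18: C, bond orders sum to 3 (valence 4) → 1 H
  atom 19: C, bond orders sum to 3 (valence 4) → 1 H
Totals → C:16, H:22, F:2, O:1.
In Hill order: C16H22F2O.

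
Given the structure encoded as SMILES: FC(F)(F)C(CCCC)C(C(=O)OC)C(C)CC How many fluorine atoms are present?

3

Scan the SMILES for F atoms (remember two-letter symbols like Cl and Br are single atoms).
Fluorine count: 3.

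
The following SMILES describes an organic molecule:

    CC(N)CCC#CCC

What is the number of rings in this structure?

0

In SMILES, each pair of matching ring-closure digits denotes one ring-closing bond; the number of such bonds equals the number of independent rings.
Ring-closure bonds here: 0.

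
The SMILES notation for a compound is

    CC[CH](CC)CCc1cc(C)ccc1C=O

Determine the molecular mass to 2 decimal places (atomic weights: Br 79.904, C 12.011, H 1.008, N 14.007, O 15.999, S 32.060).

218.34 g/mol

First, the molecular formula is C15H22O (counting implicit H from valence).
  C: 15 × 12.011 = 180.165
  H: 22 × 1.008 = 22.176
  O: 1 × 15.999 = 15.999
Sum: 15×12.011 + 22×1.008 + 1×15.999 = 218.340 → 218.34 g/mol.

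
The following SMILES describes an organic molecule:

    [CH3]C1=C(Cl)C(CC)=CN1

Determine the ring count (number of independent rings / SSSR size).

1

In SMILES, each pair of matching ring-closure digits denotes one ring-closing bond; the number of such bonds equals the number of independent rings.
Ring-closure bonds here: 1.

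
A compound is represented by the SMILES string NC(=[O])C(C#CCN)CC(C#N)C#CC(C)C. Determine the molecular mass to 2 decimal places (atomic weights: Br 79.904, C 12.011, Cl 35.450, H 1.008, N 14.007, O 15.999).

231.30 g/mol

First, the molecular formula is C13H17N3O (counting implicit H from valence).
  C: 13 × 12.011 = 156.143
  H: 17 × 1.008 = 17.136
  N: 3 × 14.007 = 42.021
  O: 1 × 15.999 = 15.999
Sum: 13×12.011 + 17×1.008 + 3×14.007 + 1×15.999 = 231.299 → 231.30 g/mol.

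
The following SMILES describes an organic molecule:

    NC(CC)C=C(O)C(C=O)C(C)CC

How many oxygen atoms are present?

Scan the SMILES for O atoms (remember two-letter symbols like Cl and Br are single atoms).
Oxygen count: 2.

2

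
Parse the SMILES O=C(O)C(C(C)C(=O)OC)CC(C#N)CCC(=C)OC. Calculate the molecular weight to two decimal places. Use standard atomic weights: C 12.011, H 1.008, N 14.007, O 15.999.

First, the molecular formula is C14H21NO5 (counting implicit H from valence).
  C: 14 × 12.011 = 168.154
  H: 21 × 1.008 = 21.168
  N: 1 × 14.007 = 14.007
  O: 5 × 15.999 = 79.995
Sum: 14×12.011 + 21×1.008 + 1×14.007 + 5×15.999 = 283.324 → 283.32 g/mol.

283.32 g/mol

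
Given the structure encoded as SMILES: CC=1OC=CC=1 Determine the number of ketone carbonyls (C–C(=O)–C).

Scan the SMILES for the ketone motif — none present.

0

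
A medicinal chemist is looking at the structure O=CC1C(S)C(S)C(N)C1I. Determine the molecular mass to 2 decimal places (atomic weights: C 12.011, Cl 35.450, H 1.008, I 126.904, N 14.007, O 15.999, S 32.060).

First, the molecular formula is C6H10INOS2 (counting implicit H from valence).
  C: 6 × 12.011 = 72.066
  H: 10 × 1.008 = 10.080
  I: 1 × 126.904 = 126.904
  N: 1 × 14.007 = 14.007
  O: 1 × 15.999 = 15.999
  S: 2 × 32.060 = 64.120
Sum: 6×12.011 + 10×1.008 + 1×126.904 + 1×14.007 + 1×15.999 + 2×32.060 = 303.176 → 303.18 g/mol.

303.18 g/mol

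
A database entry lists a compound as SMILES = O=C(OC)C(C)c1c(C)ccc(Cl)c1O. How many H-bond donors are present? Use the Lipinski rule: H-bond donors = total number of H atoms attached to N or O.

Donors: find every N or O and count the H atoms it carries.
  atom 1 (O): bond orders sum to 2 → 0 H
  atom 3 (O): bond orders sum to 2 → 0 H
  atom 15 (O): bond orders sum to 1 → 1 H
Lipinski HBD = 1.

1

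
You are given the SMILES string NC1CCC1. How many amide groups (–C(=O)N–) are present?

Scan the SMILES for the amide motif — none present.
Groups that are present: 1 primary amine.

0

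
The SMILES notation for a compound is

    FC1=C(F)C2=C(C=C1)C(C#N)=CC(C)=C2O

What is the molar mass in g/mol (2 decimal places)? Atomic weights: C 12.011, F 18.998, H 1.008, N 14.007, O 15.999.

219.19 g/mol

First, the molecular formula is C12H7F2NO (counting implicit H from valence).
  C: 12 × 12.011 = 144.132
  F: 2 × 18.998 = 37.996
  H: 7 × 1.008 = 7.056
  N: 1 × 14.007 = 14.007
  O: 1 × 15.999 = 15.999
Sum: 12×12.011 + 2×18.998 + 7×1.008 + 1×14.007 + 1×15.999 = 219.190 → 219.19 g/mol.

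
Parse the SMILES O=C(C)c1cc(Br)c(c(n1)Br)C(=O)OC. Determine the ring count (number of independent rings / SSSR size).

In SMILES, each pair of matching ring-closure digits denotes one ring-closing bond; the number of such bonds equals the number of independent rings.
Ring-closure bonds here: 1.

1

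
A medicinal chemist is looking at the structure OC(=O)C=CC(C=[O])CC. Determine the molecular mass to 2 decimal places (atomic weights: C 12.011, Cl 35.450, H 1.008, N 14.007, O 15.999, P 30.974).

142.15 g/mol

First, the molecular formula is C7H10O3 (counting implicit H from valence).
  C: 7 × 12.011 = 84.077
  H: 10 × 1.008 = 10.080
  O: 3 × 15.999 = 47.997
Sum: 7×12.011 + 10×1.008 + 3×15.999 = 142.154 → 142.15 g/mol.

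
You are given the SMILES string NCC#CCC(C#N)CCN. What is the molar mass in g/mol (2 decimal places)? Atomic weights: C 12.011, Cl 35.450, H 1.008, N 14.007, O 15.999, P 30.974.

First, the molecular formula is C8H13N3 (counting implicit H from valence).
  C: 8 × 12.011 = 96.088
  H: 13 × 1.008 = 13.104
  N: 3 × 14.007 = 42.021
Sum: 8×12.011 + 13×1.008 + 3×14.007 = 151.213 → 151.21 g/mol.

151.21 g/mol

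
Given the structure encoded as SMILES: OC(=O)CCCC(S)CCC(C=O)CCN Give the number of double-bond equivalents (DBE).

2

Degree of unsaturation = (number of rings) + (number of π bonds).
Ring closures in the SMILES: 0.
π bonds: 2 double bonds (each 1 DoU) → 2 DoU from unsaturation.
Total DoU = 0 + 2 = 2.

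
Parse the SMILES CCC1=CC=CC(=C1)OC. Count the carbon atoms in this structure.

9

Count every carbon token in the SMILES (each C, including those in ring-closure positions and inside branches).
Carbon count: 9.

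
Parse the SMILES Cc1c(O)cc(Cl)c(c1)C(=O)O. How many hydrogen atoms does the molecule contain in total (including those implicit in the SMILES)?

Walk through each heavy atom and fill implicit hydrogens from standard valence (C 4, N 3, O 2, S 2, halogen 1); for lowercase aromatic atoms, an aromatic c carries 1 H when it has two neighbours and 0 H with three, and aromatic n carries 0 H:
  atom 1: C, bond orders sum to 1 (valence 4) → 3 H
  atom 2: aromatic c, 3 neighbours → 0 H
  atom 3: aromatic c, 3 neighbours → 0 H
  atom 4: O, bond orders sum to 1 (valence 2) → 1 H
  atom 5: aromatic c, 2 neighbours → 1 H
  atom 6: aromatic c, 3 neighbours → 0 H
  atom 7: Cl (halogen, monovalent) → 0 H
  atom 8: aromatic c, 3 neighbours → 0 H
  atom 9: aromatic c, 2 neighbours → 1 H
  atom 10: C, bond orders sum to 4 (valence 4) → 0 H
  atom 11: O, bond orders sum to 2 (valence 2) → 0 H
  atom 12: O, bond orders sum to 1 (valence 2) → 1 H
Total hydrogens: 7.

7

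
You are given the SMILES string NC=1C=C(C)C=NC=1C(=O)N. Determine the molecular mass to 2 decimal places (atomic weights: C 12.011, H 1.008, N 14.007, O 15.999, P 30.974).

First, the molecular formula is C7H9N3O (counting implicit H from valence).
  C: 7 × 12.011 = 84.077
  H: 9 × 1.008 = 9.072
  N: 3 × 14.007 = 42.021
  O: 1 × 15.999 = 15.999
Sum: 7×12.011 + 9×1.008 + 3×14.007 + 1×15.999 = 151.169 → 151.17 g/mol.

151.17 g/mol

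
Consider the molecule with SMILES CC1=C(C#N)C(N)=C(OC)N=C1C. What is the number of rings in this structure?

In SMILES, each pair of matching ring-closure digits denotes one ring-closing bond; the number of such bonds equals the number of independent rings.
Ring-closure bonds here: 1.

1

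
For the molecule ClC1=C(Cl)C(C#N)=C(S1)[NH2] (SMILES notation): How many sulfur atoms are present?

Scan the SMILES for S atoms (remember two-letter symbols like Cl and Br are single atoms).
Sulfur count: 1.

1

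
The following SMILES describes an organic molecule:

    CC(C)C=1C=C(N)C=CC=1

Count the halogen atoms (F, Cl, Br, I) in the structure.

Scan the SMILES for the halogen motif — none present.
Groups that are present: 1 primary amine.

0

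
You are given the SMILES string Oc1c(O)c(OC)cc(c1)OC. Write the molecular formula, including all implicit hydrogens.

Walk through each heavy atom and fill implicit hydrogens from standard valence (C 4, N 3, O 2, S 2, halogen 1); for lowercase aromatic atoms, an aromatic c carries 1 H when it has two neighbours and 0 H with three, and aromatic n carries 0 H:
  atom 1: O, bond orders sum to 1 (valence 2) → 1 H
  atom 2: aromatic c, 3 neighbours → 0 H
  atom 3: aromatic c, 3 neighbours → 0 H
  atom 4: O, bond orders sum to 1 (valence 2) → 1 H
  atom 5: aromatic c, 3 neighbours → 0 H
  atom 6: O, bond orders sum to 2 (valence 2) → 0 H
  atom 7: C, bond orders sum to 1 (valence 4) → 3 H
  atom 8: aromatic c, 2 neighbours → 1 H
  atom 9: aromatic c, 3 neighbours → 0 H
  atom 10: aromatic c, 2 neighbours → 1 H
  atom 11: O, bond orders sum to 2 (valence 2) → 0 H
  atom 12: C, bond orders sum to 1 (valence 4) → 3 H
Totals → C:8, H:10, O:4.

C8H10O4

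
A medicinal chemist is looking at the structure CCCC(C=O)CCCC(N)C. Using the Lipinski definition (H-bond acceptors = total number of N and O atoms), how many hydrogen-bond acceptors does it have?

2

N atoms: 1; O atoms: 1.
Lipinski HBA = 1 + 1 = 2.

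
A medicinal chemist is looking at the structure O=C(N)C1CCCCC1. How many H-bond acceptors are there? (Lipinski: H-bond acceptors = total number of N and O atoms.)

N atoms: 1; O atoms: 1.
Lipinski HBA = 1 + 1 = 2.

2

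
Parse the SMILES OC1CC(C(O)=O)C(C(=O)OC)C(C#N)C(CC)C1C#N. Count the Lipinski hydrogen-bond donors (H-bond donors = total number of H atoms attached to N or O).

Donors: find every N or O and count the H atoms it carries.
  atom 1 (O): bond orders sum to 1 → 1 H
  atom 6 (O): bond orders sum to 1 → 1 H
  atom 7 (O): bond orders sum to 2 → 0 H
  atom 10 (O): bond orders sum to 2 → 0 H
  atom 11 (O): bond orders sum to 2 → 0 H
  atom 15 (N): bond orders sum to 3 → 0 H
  atom 21 (N): bond orders sum to 3 → 0 H
Lipinski HBD = 2.

2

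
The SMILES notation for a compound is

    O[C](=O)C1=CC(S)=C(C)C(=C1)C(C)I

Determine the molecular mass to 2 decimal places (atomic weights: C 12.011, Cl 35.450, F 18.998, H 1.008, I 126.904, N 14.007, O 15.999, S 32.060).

322.16 g/mol

First, the molecular formula is C10H11IO2S (counting implicit H from valence).
  C: 10 × 12.011 = 120.110
  H: 11 × 1.008 = 11.088
  I: 1 × 126.904 = 126.904
  O: 2 × 15.999 = 31.998
  S: 1 × 32.060 = 32.060
Sum: 10×12.011 + 11×1.008 + 1×126.904 + 2×15.999 + 1×32.060 = 322.160 → 322.16 g/mol.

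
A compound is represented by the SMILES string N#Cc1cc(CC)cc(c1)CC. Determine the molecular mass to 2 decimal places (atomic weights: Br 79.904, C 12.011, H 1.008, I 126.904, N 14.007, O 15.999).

First, the molecular formula is C11H13N (counting implicit H from valence).
  C: 11 × 12.011 = 132.121
  H: 13 × 1.008 = 13.104
  N: 1 × 14.007 = 14.007
Sum: 11×12.011 + 13×1.008 + 1×14.007 = 159.232 → 159.23 g/mol.

159.23 g/mol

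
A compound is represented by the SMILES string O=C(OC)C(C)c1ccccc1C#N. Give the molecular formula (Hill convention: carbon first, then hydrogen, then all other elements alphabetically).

Walk through each heavy atom and fill implicit hydrogens from standard valence (C 4, N 3, O 2, S 2, halogen 1); for lowercase aromatic atoms, an aromatic c carries 1 H when it has two neighbours and 0 H with three, and aromatic n carries 0 H:
  atom 1: O, bond orders sum to 2 (valence 2) → 0 H
  atom 2: C, bond orders sum to 4 (valence 4) → 0 H
  atom 3: O, bond orders sum to 2 (valence 2) → 0 H
  atom 4: C, bond orders sum to 1 (valence 4) → 3 H
  atom 5: C, bond orders sum to 3 (valence 4) → 1 H
  atom 6: C, bond orders sum to 1 (valence 4) → 3 H
  atom 7: aromatic c, 3 neighbours → 0 H
  atom 8: aromatic c, 2 neighbours → 1 H
  atom 9: aromatic c, 2 neighbours → 1 H
  atom 10: aromatic c, 2 neighbours → 1 H
  atom 11: aromatic c, 2 neighbours → 1 H
  atom 12: aromatic c, 3 neighbours → 0 H
  atom 13: C, bond orders sum to 4 (valence 4) → 0 H
  atom 14: N, bond orders sum to 3 (valence 3) → 0 H
Totals → C:11, H:11, N:1, O:2.

C11H11NO2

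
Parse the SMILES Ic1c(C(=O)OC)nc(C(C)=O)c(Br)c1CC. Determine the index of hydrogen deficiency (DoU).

Molecular formula: C11H11BrINO3.
DoU = (2C + 2 + N − H − X) / 2, where X is the halogen count and O/S are ignored.
    = (2·11 + 2 + 1 − 11 − 2) / 2 = 12 / 2 = 6.

6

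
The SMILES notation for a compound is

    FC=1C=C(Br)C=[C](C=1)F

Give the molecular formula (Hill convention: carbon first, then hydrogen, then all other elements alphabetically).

Walk through each heavy atom and fill implicit hydrogens from standard valence (C 4, N 3, O 2, S 2, halogen 1):
  atom 1: F (halogen, monovalent) → 0 H
  atom 2: C, bond orders sum to 4 (valence 4) → 0 H
  atom 3: C, bond orders sum to 3 (valence 4) → 1 H
  atom 4: C, bond orders sum to 4 (valence 4) → 0 H
  atom 5: Br (halogen, monovalent) → 0 H
  atom 6: C, bond orders sum to 3 (valence 4) → 1 H
  atom 7: C with explicit H count 0
  atom 8: C, bond orders sum to 3 (valence 4) → 1 H
  atom 9: F (halogen, monovalent) → 0 H
Totals → C:6, H:3, Br:1, F:2.

C6H3BrF2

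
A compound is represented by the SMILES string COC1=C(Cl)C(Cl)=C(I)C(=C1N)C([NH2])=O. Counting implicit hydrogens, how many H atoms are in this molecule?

Walk through each heavy atom and fill implicit hydrogens from standard valence (C 4, N 3, O 2, S 2, halogen 1):
  atom 1: C, bond orders sum to 1 (valence 4) → 3 H
  atom 2: O, bond orders sum to 2 (valence 2) → 0 H
  atom 3: C, bond orders sum to 4 (valence 4) → 0 H
  atom 4: C, bond orders sum to 4 (valence 4) → 0 H
  atom 5: Cl (halogen, monovalent) → 0 H
  atom 6: C, bond orders sum to 4 (valence 4) → 0 H
  atom 7: Cl (halogen, monovalent) → 0 H
  atom 8: C, bond orders sum to 4 (valence 4) → 0 H
  atom 9: I (halogen, monovalent) → 0 H
  atom 10: C, bond orders sum to 4 (valence 4) → 0 H
  atom 11: C, bond orders sum to 4 (valence 4) → 0 H
  atom 12: N, bond orders sum to 1 (valence 3) → 2 H
  atom 13: C, bond orders sum to 4 (valence 4) → 0 H
  atom 14: N with explicit H count 2
  atom 15: O, bond orders sum to 2 (valence 2) → 0 H
Total hydrogens: 7.

7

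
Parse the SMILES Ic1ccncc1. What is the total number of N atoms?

1

Scan the SMILES for N atoms (remember two-letter symbols like Cl and Br are single atoms).
Nitrogen count: 1.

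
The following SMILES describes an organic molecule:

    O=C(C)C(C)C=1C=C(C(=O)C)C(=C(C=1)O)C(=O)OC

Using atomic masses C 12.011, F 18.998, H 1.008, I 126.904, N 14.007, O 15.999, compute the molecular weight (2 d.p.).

264.28 g/mol

First, the molecular formula is C14H16O5 (counting implicit H from valence).
  C: 14 × 12.011 = 168.154
  H: 16 × 1.008 = 16.128
  O: 5 × 15.999 = 79.995
Sum: 14×12.011 + 16×1.008 + 5×15.999 = 264.277 → 264.28 g/mol.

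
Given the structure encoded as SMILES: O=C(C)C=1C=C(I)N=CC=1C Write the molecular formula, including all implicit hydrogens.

Walk through each heavy atom and fill implicit hydrogens from standard valence (C 4, N 3, O 2, S 2, halogen 1):
  atom 1: O, bond orders sum to 2 (valence 2) → 0 H
  atom 2: C, bond orders sum to 4 (valence 4) → 0 H
  atom 3: C, bond orders sum to 1 (valence 4) → 3 H
  atom 4: C, bond orders sum to 4 (valence 4) → 0 H
  atom 5: C, bond orders sum to 3 (valence 4) → 1 H
  atom 6: C, bond orders sum to 4 (valence 4) → 0 H
  atom 7: I (halogen, monovalent) → 0 H
  atom 8: N, bond orders sum to 3 (valence 3) → 0 H
  atom 9: C, bond orders sum to 3 (valence 4) → 1 H
  atom 10: C, bond orders sum to 4 (valence 4) → 0 H
  atom 11: C, bond orders sum to 1 (valence 4) → 3 H
Totals → C:8, H:8, I:1, N:1, O:1.

C8H8INO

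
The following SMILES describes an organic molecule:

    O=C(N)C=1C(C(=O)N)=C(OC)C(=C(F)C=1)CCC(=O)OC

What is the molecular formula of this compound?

C13H15FN2O5

Walk through each heavy atom and fill implicit hydrogens from standard valence (C 4, N 3, O 2, S 2, halogen 1):
  atom 1: O, bond orders sum to 2 (valence 2) → 0 H
  atom 2: C, bond orders sum to 4 (valence 4) → 0 H
  atom 3: N, bond orders sum to 1 (valence 3) → 2 H
  atom 4: C, bond orders sum to 4 (valence 4) → 0 H
  atom 5: C, bond orders sum to 4 (valence 4) → 0 H
  atom 6: C, bond orders sum to 4 (valence 4) → 0 H
  atom 7: O, bond orders sum to 2 (valence 2) → 0 H
  atom 8: N, bond orders sum to 1 (valence 3) → 2 H
  atom 9: C, bond orders sum to 4 (valence 4) → 0 H
  atom 10: O, bond orders sum to 2 (valence 2) → 0 H
  atom 11: C, bond orders sum to 1 (valence 4) → 3 H
  atom 12: C, bond orders sum to 4 (valence 4) → 0 H
  atom 13: C, bond orders sum to 4 (valence 4) → 0 H
  atom 14: F (halogen, monovalent) → 0 H
  atom 15: C, bond orders sum to 3 (valence 4) → 1 H
  atom 16: C, bond orders sum to 2 (valence 4) → 2 H
  atom 17: C, bond orders sum to 2 (valence 4) → 2 H
  atom 18: C, bond orders sum to 4 (valence 4) → 0 H
  atom 19: O, bond orders sum to 2 (valence 2) → 0 H
  atom 20: O, bond orders sum to 2 (valence 2) → 0 H
  atom 21: C, bond orders sum to 1 (valence 4) → 3 H
Totals → C:13, H:15, F:1, N:2, O:5.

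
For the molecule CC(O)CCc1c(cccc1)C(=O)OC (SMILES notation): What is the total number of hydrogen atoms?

16

Walk through each heavy atom and fill implicit hydrogens from standard valence (C 4, N 3, O 2, S 2, halogen 1); for lowercase aromatic atoms, an aromatic c carries 1 H when it has two neighbours and 0 H with three, and aromatic n carries 0 H:
  atom 1: C, bond orders sum to 1 (valence 4) → 3 H
  atom 2: C, bond orders sum to 3 (valence 4) → 1 H
  atom 3: O, bond orders sum to 1 (valence 2) → 1 H
  atom 4: C, bond orders sum to 2 (valence 4) → 2 H
  atom 5: C, bond orders sum to 2 (valence 4) → 2 H
  atom 6: aromatic c, 3 neighbours → 0 H
  atom 7: aromatic c, 3 neighbours → 0 H
  atom 8: aromatic c, 2 neighbours → 1 H
  atom 9: aromatic c, 2 neighbours → 1 H
  atom 10: aromatic c, 2 neighbours → 1 H
  atom 11: aromatic c, 2 neighbours → 1 H
  atom 12: C, bond orders sum to 4 (valence 4) → 0 H
  atom 13: O, bond orders sum to 2 (valence 2) → 0 H
  atom 14: O, bond orders sum to 2 (valence 2) → 0 H
  atom 15: C, bond orders sum to 1 (valence 4) → 3 H
Total hydrogens: 16.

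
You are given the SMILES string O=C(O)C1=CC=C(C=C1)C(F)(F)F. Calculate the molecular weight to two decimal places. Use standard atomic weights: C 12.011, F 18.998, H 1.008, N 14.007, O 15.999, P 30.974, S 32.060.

190.12 g/mol

First, the molecular formula is C8H5F3O2 (counting implicit H from valence).
  C: 8 × 12.011 = 96.088
  F: 3 × 18.998 = 56.994
  H: 5 × 1.008 = 5.040
  O: 2 × 15.999 = 31.998
Sum: 8×12.011 + 3×18.998 + 5×1.008 + 2×15.999 = 190.120 → 190.12 g/mol.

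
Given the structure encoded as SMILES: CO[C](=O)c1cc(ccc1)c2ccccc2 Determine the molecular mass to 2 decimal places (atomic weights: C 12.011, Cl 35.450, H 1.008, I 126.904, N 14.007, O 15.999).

First, the molecular formula is C14H12O2 (counting implicit H from valence).
  C: 14 × 12.011 = 168.154
  H: 12 × 1.008 = 12.096
  O: 2 × 15.999 = 31.998
Sum: 14×12.011 + 12×1.008 + 2×15.999 = 212.248 → 212.25 g/mol.

212.25 g/mol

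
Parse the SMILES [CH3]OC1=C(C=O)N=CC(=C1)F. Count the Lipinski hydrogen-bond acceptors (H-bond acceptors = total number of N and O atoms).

3

N atoms: 1; O atoms: 2.
Lipinski HBA = 1 + 2 = 3.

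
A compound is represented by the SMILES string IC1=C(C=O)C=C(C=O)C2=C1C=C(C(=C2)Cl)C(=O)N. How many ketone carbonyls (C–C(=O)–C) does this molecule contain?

0

Scan the SMILES for the ketone motif — none present.
Groups that are present: 2 aldehyde, 1 amide.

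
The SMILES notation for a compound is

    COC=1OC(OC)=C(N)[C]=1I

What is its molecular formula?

Walk through each heavy atom and fill implicit hydrogens from standard valence (C 4, N 3, O 2, S 2, halogen 1):
  atom 1: C, bond orders sum to 1 (valence 4) → 3 H
  atom 2: O, bond orders sum to 2 (valence 2) → 0 H
  atom 3: C, bond orders sum to 4 (valence 4) → 0 H
  atom 4: O, bond orders sum to 2 (valence 2) → 0 H
  atom 5: C, bond orders sum to 4 (valence 4) → 0 H
  atom 6: O, bond orders sum to 2 (valence 2) → 0 H
  atom 7: C, bond orders sum to 1 (valence 4) → 3 H
  atom 8: C, bond orders sum to 4 (valence 4) → 0 H
  atom 9: N, bond orders sum to 1 (valence 3) → 2 H
  atom 10: C with explicit H count 0
  atom 11: I (halogen, monovalent) → 0 H
Totals → C:6, H:8, I:1, N:1, O:3.
In Hill order: C6H8INO3.

C6H8INO3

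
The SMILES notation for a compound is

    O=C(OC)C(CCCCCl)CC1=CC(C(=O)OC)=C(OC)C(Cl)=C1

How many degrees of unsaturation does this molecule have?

6

Degree of unsaturation = (number of rings) + (number of π bonds).
Ring closures in the SMILES: 1.
π bonds: 5 double bonds (each 1 DoU) → 5 DoU from unsaturation.
Total DoU = 1 + 5 = 6.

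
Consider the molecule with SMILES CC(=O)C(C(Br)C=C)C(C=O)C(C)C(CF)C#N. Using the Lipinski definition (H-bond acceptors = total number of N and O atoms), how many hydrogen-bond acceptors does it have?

N atoms: 1; O atoms: 2.
Lipinski HBA = 1 + 2 = 3.

3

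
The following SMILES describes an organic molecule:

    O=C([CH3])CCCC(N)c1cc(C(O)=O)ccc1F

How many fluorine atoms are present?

1

Scan the SMILES for F atoms (remember two-letter symbols like Cl and Br are single atoms).
Fluorine count: 1.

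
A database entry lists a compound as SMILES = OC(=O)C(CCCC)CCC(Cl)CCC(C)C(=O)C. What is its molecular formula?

C15H27ClO3

Walk through each heavy atom and fill implicit hydrogens from standard valence (C 4, N 3, O 2, S 2, halogen 1):
  atom 1: O, bond orders sum to 1 (valence 2) → 1 H
  atom 2: C, bond orders sum to 4 (valence 4) → 0 H
  atom 3: O, bond orders sum to 2 (valence 2) → 0 H
  atom 4: C, bond orders sum to 3 (valence 4) → 1 H
  atom 5: C, bond orders sum to 2 (valence 4) → 2 H
  atom 6: C, bond orders sum to 2 (valence 4) → 2 H
  atom 7: C, bond orders sum to 2 (valence 4) → 2 H
  atom 8: C, bond orders sum to 1 (valence 4) → 3 H
  atom 9: C, bond orders sum to 2 (valence 4) → 2 H
  atom 10: C, bond orders sum to 2 (valence 4) → 2 H
  atom 11: C, bond orders sum to 3 (valence 4) → 1 H
  atom 12: Cl (halogen, monovalent) → 0 H
  atom 13: C, bond orders sum to 2 (valence 4) → 2 H
  atom 14: C, bond orders sum to 2 (valence 4) → 2 H
  atom 15: C, bond orders sum to 3 (valence 4) → 1 H
  atom 16: C, bond orders sum to 1 (valence 4) → 3 H
  atom 17: C, bond orders sum to 4 (valence 4) → 0 H
  atom 18: O, bond orders sum to 2 (valence 2) → 0 H
  atom 19: C, bond orders sum to 1 (valence 4) → 3 H
Totals → C:15, H:27, Cl:1, O:3.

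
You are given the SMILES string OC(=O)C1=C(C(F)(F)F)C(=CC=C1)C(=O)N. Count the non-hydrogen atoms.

16

Every atom symbol written in the SMILES (organic subset) is one heavy atom; implicit H are not written.
Heavy atoms by element → C:9, F:3, N:1, O:3.
Total: 16.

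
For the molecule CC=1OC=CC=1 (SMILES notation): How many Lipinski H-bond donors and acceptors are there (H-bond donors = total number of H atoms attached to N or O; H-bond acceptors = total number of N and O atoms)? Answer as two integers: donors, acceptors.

0, 1

Donors: find every N or O and count the H atoms it carries.
  atom 3 (O): bond orders sum to 2 → 0 H
Lipinski HBD = 0.
Acceptors: N atoms = 0, O atoms = 1 → HBA = 1.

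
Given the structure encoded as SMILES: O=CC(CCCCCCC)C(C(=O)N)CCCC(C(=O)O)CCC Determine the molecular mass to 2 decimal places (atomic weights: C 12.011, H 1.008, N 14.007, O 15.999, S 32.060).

341.49 g/mol

First, the molecular formula is C19H35NO4 (counting implicit H from valence).
  C: 19 × 12.011 = 228.209
  H: 35 × 1.008 = 35.280
  N: 1 × 14.007 = 14.007
  O: 4 × 15.999 = 63.996
Sum: 19×12.011 + 35×1.008 + 1×14.007 + 4×15.999 = 341.492 → 341.49 g/mol.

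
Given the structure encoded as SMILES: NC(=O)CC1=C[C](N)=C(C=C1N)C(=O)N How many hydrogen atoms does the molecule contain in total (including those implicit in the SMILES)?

12

Walk through each heavy atom and fill implicit hydrogens from standard valence (C 4, N 3, O 2, S 2, halogen 1):
  atom 1: N, bond orders sum to 1 (valence 3) → 2 H
  atom 2: C, bond orders sum to 4 (valence 4) → 0 H
  atom 3: O, bond orders sum to 2 (valence 2) → 0 H
  atom 4: C, bond orders sum to 2 (valence 4) → 2 H
  atom 5: C, bond orders sum to 4 (valence 4) → 0 H
  atom 6: C, bond orders sum to 3 (valence 4) → 1 H
  atom 7: C with explicit H count 0
  atom 8: N, bond orders sum to 1 (valence 3) → 2 H
  atom 9: C, bond orders sum to 4 (valence 4) → 0 H
  atom 10: C, bond orders sum to 3 (valence 4) → 1 H
  atom 11: C, bond orders sum to 4 (valence 4) → 0 H
  atom 12: N, bond orders sum to 1 (valence 3) → 2 H
  atom 13: C, bond orders sum to 4 (valence 4) → 0 H
  atom 14: O, bond orders sum to 2 (valence 2) → 0 H
  atom 15: N, bond orders sum to 1 (valence 3) → 2 H
Total hydrogens: 12.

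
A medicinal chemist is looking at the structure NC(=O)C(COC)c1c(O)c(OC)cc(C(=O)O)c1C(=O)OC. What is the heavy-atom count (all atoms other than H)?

Every atom symbol written in the SMILES (organic subset) is one heavy atom; implicit H are not written.
Heavy atoms by element → C:14, N:1, O:8.
Total: 23.

23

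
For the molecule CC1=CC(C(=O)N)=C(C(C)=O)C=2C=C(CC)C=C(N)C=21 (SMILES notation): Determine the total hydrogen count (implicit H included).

Walk through each heavy atom and fill implicit hydrogens from standard valence (C 4, N 3, O 2, S 2, halogen 1):
  atom 1: C, bond orders sum to 1 (valence 4) → 3 H
  atom 2: C, bond orders sum to 4 (valence 4) → 0 H
  atom 3: C, bond orders sum to 3 (valence 4) → 1 H
  atom 4: C, bond orders sum to 4 (valence 4) → 0 H
  atom 5: C, bond orders sum to 4 (valence 4) → 0 H
  atom 6: O, bond orders sum to 2 (valence 2) → 0 H
  atom 7: N, bond orders sum to 1 (valence 3) → 2 H
  atom 8: C, bond orders sum to 4 (valence 4) → 0 H
  atom 9: C, bond orders sum to 4 (valence 4) → 0 H
  atom 10: C, bond orders sum to 1 (valence 4) → 3 H
  atom 11: O, bond orders sum to 2 (valence 2) → 0 H
  atom 12: C, bond orders sum to 4 (valence 4) → 0 H
  atom 13: C, bond orders sum to 3 (valence 4) → 1 H
  atom 14: C, bond orders sum to 4 (valence 4) → 0 H
  atom 15: C, bond orders sum to 2 (valence 4) → 2 H
  atom 16: C, bond orders sum to 1 (valence 4) → 3 H
  atom 17: C, bond orders sum to 3 (valence 4) → 1 H
  atom 18: C, bond orders sum to 4 (valence 4) → 0 H
  atom 19: N, bond orders sum to 1 (valence 3) → 2 H
  atom 20: C, bond orders sum to 4 (valence 4) → 0 H
Total hydrogens: 18.

18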